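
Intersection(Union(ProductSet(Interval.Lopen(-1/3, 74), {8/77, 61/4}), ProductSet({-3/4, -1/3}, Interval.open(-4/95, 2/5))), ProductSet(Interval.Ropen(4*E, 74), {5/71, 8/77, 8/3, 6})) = ProductSet(Interval.Ropen(4*E, 74), {8/77})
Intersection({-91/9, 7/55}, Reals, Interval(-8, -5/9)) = EmptySet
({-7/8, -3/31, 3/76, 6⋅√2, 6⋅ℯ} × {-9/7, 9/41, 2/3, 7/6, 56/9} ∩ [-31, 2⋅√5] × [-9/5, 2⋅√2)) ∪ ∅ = {-7/8, -3/31, 3/76} × {-9/7, 9/41, 2/3, 7/6}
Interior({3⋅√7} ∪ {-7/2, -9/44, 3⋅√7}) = ∅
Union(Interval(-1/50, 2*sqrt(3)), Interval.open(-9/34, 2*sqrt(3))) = Interval.Lopen(-9/34, 2*sqrt(3))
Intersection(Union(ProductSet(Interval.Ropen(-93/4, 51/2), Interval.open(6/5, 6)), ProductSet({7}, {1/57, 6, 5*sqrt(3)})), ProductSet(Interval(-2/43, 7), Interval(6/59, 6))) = Union(ProductSet({7}, {6}), ProductSet(Interval(-2/43, 7), Interval.open(6/5, 6)))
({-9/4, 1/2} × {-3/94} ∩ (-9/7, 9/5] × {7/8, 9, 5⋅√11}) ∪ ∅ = ∅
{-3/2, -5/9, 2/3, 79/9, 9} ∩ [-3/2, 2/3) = {-3/2, -5/9}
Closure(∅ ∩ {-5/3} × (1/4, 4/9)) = ∅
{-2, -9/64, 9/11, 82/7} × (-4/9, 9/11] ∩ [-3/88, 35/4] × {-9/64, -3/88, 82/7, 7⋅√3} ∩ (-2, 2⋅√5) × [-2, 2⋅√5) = {9/11} × {-9/64, -3/88}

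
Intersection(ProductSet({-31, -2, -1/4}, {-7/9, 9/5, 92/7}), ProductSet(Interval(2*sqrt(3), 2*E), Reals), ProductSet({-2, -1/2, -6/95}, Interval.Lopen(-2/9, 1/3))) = EmptySet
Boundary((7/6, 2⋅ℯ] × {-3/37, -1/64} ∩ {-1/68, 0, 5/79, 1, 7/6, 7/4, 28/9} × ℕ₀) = ∅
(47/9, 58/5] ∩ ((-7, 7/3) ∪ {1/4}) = ∅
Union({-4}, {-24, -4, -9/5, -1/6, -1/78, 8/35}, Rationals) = Rationals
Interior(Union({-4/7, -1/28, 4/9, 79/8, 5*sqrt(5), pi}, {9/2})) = EmptySet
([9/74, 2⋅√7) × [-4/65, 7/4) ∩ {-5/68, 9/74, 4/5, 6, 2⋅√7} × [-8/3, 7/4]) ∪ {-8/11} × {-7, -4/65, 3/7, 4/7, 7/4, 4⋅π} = ({9/74, 4/5} × [-4/65, 7/4)) ∪ ({-8/11} × {-7, -4/65, 3/7, 4/7, 7/4, 4⋅π})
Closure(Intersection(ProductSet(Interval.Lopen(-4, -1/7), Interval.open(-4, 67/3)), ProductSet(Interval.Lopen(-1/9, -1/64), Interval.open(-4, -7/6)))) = EmptySet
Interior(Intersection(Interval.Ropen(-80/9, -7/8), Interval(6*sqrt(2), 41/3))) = EmptySet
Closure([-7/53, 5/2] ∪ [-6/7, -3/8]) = [-6/7, -3/8] ∪ [-7/53, 5/2]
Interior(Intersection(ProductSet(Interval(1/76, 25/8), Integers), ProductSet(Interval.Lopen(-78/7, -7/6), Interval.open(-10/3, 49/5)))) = EmptySet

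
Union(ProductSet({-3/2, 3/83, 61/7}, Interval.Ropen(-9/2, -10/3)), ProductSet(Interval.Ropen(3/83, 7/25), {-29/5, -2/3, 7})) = Union(ProductSet({-3/2, 3/83, 61/7}, Interval.Ropen(-9/2, -10/3)), ProductSet(Interval.Ropen(3/83, 7/25), {-29/5, -2/3, 7}))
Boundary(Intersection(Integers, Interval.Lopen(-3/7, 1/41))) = Range(0, 1, 1)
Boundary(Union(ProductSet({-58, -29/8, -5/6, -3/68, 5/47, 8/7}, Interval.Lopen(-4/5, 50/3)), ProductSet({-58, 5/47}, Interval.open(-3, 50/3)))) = Union(ProductSet({-58, 5/47}, Interval(-3, 50/3)), ProductSet({-58, -29/8, -5/6, -3/68, 5/47, 8/7}, Interval(-4/5, 50/3)))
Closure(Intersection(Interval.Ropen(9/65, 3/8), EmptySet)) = EmptySet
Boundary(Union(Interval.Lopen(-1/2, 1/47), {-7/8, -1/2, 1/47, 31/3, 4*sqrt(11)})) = {-7/8, -1/2, 1/47, 31/3, 4*sqrt(11)}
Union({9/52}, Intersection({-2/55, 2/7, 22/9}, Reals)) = {-2/55, 9/52, 2/7, 22/9}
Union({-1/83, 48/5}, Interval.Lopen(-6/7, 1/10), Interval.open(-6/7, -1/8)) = Union({48/5}, Interval.Lopen(-6/7, 1/10))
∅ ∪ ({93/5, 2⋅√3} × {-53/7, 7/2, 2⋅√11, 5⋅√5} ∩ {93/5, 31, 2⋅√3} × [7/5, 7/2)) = ∅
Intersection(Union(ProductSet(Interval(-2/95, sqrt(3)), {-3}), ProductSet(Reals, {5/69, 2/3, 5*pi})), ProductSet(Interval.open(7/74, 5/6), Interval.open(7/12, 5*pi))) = ProductSet(Interval.open(7/74, 5/6), {2/3})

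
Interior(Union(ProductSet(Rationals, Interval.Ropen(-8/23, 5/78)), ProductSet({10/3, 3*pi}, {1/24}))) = EmptySet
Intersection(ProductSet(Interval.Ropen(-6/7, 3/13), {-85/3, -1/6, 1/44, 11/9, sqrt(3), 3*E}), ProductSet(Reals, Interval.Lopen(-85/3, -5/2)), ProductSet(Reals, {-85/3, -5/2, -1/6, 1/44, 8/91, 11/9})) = EmptySet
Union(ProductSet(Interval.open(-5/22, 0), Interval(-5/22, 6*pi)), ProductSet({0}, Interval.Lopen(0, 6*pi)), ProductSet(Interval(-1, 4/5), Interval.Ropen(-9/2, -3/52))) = Union(ProductSet({0}, Interval.Lopen(0, 6*pi)), ProductSet(Interval(-1, 4/5), Interval.Ropen(-9/2, -3/52)), ProductSet(Interval.open(-5/22, 0), Interval(-5/22, 6*pi)))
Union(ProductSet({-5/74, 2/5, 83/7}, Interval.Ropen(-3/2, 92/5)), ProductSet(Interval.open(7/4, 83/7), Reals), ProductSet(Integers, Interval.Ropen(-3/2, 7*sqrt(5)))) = Union(ProductSet({-5/74, 2/5, 83/7}, Interval.Ropen(-3/2, 92/5)), ProductSet(Integers, Interval.Ropen(-3/2, 7*sqrt(5))), ProductSet(Interval.open(7/4, 83/7), Reals))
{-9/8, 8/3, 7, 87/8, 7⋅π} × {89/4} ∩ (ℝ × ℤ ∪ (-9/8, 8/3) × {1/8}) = ∅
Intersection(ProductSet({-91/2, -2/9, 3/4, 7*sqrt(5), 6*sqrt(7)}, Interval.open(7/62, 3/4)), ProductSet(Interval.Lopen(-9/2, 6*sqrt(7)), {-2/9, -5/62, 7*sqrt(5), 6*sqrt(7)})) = EmptySet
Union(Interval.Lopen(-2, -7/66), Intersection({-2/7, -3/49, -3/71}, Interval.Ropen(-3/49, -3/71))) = Union({-3/49}, Interval.Lopen(-2, -7/66))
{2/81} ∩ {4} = ∅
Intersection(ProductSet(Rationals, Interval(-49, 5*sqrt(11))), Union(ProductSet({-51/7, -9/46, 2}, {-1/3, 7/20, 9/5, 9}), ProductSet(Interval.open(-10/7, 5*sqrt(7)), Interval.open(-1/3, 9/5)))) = Union(ProductSet({-51/7, -9/46, 2}, {-1/3, 7/20, 9/5, 9}), ProductSet(Intersection(Interval.open(-10/7, 5*sqrt(7)), Rationals), Interval.open(-1/3, 9/5)))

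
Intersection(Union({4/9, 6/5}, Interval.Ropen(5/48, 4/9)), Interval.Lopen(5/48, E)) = Union({6/5}, Interval.Lopen(5/48, 4/9))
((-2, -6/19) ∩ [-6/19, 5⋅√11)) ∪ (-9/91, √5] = (-9/91, √5]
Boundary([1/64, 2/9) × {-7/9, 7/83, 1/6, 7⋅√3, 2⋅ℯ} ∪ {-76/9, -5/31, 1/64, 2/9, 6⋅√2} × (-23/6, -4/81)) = ({-76/9, -5/31, 1/64, 2/9, 6⋅√2} × [-23/6, -4/81]) ∪ ([1/64, 2/9] × {-7/9, 7/83, 1/6, 7⋅√3, 2⋅ℯ})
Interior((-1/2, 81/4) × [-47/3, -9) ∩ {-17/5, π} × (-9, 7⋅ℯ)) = ∅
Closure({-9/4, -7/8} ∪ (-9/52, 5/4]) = {-9/4, -7/8} ∪ [-9/52, 5/4]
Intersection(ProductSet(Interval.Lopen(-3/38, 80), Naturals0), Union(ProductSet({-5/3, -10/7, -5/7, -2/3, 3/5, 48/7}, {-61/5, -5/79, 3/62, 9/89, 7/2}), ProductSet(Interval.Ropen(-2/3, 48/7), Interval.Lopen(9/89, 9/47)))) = EmptySet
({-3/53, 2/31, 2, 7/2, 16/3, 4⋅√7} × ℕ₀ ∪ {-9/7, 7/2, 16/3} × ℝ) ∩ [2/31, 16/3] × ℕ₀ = {2/31, 2, 7/2, 16/3} × ℕ₀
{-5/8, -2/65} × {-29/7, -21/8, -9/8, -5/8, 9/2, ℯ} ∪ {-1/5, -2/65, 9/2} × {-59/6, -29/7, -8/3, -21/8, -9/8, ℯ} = ({-5/8, -2/65} × {-29/7, -21/8, -9/8, -5/8, 9/2, ℯ}) ∪ ({-1/5, -2/65, 9/2} × {-59/6, -29/7, -8/3, -21/8, -9/8, ℯ})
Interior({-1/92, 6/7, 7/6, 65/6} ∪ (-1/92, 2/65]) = (-1/92, 2/65)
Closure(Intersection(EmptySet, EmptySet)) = EmptySet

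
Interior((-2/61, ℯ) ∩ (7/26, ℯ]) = (7/26, ℯ)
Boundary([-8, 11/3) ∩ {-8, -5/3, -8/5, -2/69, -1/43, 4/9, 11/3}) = {-8, -5/3, -8/5, -2/69, -1/43, 4/9}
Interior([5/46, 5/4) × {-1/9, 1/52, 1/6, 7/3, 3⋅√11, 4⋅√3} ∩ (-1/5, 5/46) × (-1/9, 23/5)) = ∅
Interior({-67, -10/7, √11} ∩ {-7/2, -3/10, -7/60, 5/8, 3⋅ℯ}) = ∅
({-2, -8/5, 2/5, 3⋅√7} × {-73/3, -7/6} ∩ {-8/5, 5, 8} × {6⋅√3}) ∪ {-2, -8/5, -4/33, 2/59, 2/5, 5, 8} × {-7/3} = {-2, -8/5, -4/33, 2/59, 2/5, 5, 8} × {-7/3}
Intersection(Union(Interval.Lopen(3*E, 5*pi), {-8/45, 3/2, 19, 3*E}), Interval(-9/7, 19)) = Union({-8/45, 3/2, 19}, Interval(3*E, 5*pi))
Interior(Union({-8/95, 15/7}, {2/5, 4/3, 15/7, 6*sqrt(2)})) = EmptySet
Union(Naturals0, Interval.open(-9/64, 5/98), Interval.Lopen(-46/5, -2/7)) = Union(Interval.Lopen(-46/5, -2/7), Interval.open(-9/64, 5/98), Naturals0)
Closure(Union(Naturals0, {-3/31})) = Union({-3/31}, Naturals0)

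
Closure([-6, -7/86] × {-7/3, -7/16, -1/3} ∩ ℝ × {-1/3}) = [-6, -7/86] × {-1/3}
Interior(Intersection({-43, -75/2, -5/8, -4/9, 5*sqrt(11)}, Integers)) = EmptySet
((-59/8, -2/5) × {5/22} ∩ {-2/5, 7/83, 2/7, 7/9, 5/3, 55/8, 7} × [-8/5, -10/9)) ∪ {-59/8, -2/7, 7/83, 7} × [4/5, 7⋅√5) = {-59/8, -2/7, 7/83, 7} × [4/5, 7⋅√5)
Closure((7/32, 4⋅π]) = [7/32, 4⋅π]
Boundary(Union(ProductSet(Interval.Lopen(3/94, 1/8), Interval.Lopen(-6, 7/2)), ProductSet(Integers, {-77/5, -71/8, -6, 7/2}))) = Union(ProductSet({3/94, 1/8}, Interval(-6, 7/2)), ProductSet(Integers, {-77/5, -71/8, -6, 7/2}), ProductSet(Interval(3/94, 1/8), {-6, 7/2}))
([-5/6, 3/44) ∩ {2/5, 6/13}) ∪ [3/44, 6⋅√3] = [3/44, 6⋅√3]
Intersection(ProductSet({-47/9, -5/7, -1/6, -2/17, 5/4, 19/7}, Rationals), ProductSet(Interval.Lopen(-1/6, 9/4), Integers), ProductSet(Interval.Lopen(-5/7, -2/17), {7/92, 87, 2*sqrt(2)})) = ProductSet({-2/17}, {87})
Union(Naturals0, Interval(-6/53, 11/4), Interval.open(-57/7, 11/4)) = Union(Interval.Lopen(-57/7, 11/4), Naturals0)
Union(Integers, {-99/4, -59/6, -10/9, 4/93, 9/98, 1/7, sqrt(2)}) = Union({-99/4, -59/6, -10/9, 4/93, 9/98, 1/7, sqrt(2)}, Integers)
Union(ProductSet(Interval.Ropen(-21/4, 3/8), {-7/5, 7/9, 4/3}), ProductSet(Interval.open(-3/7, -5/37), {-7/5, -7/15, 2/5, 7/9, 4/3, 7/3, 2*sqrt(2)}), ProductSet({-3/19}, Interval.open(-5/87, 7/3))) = Union(ProductSet({-3/19}, Interval.open(-5/87, 7/3)), ProductSet(Interval.Ropen(-21/4, 3/8), {-7/5, 7/9, 4/3}), ProductSet(Interval.open(-3/7, -5/37), {-7/5, -7/15, 2/5, 7/9, 4/3, 7/3, 2*sqrt(2)}))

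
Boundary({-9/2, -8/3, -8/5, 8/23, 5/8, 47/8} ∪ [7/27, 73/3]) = {-9/2, -8/3, -8/5, 7/27, 73/3}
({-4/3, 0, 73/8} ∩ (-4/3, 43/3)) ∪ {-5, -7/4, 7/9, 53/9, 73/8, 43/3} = {-5, -7/4, 0, 7/9, 53/9, 73/8, 43/3}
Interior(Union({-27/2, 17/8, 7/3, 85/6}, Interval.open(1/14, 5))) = Interval.open(1/14, 5)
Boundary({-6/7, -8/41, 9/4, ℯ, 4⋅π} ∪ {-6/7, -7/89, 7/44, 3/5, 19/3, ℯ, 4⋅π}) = {-6/7, -8/41, -7/89, 7/44, 3/5, 9/4, 19/3, ℯ, 4⋅π}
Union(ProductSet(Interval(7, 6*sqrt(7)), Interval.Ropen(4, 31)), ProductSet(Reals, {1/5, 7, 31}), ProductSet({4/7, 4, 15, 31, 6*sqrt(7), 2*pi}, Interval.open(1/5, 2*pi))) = Union(ProductSet({4/7, 4, 15, 31, 6*sqrt(7), 2*pi}, Interval.open(1/5, 2*pi)), ProductSet(Interval(7, 6*sqrt(7)), Interval.Ropen(4, 31)), ProductSet(Reals, {1/5, 7, 31}))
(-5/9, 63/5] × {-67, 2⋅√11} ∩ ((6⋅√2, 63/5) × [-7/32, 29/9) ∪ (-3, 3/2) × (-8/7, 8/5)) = ∅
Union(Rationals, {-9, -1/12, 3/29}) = Rationals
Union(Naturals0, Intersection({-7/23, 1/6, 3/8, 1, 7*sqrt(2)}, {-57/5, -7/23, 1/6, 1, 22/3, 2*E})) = Union({-7/23, 1/6}, Naturals0)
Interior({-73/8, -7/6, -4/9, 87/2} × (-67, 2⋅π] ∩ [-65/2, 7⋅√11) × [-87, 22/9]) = ∅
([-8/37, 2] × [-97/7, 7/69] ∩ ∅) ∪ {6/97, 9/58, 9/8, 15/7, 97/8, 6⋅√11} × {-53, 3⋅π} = {6/97, 9/58, 9/8, 15/7, 97/8, 6⋅√11} × {-53, 3⋅π}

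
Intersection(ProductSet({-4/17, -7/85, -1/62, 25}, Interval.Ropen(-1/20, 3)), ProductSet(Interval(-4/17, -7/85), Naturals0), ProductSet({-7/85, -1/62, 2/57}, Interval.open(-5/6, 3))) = ProductSet({-7/85}, Range(0, 3, 1))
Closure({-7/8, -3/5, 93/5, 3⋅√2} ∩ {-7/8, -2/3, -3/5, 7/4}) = {-7/8, -3/5}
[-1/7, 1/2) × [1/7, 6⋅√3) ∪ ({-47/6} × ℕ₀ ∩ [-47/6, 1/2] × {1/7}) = [-1/7, 1/2) × [1/7, 6⋅√3)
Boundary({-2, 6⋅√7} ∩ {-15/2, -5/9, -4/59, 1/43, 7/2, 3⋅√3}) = ∅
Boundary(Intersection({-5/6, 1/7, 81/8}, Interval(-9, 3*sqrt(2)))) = {-5/6, 1/7}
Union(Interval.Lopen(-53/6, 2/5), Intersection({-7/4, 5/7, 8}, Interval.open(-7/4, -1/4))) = Interval.Lopen(-53/6, 2/5)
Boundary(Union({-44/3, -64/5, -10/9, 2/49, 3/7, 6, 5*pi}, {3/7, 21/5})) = {-44/3, -64/5, -10/9, 2/49, 3/7, 21/5, 6, 5*pi}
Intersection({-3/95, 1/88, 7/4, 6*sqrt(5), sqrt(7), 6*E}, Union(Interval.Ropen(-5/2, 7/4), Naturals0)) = {-3/95, 1/88}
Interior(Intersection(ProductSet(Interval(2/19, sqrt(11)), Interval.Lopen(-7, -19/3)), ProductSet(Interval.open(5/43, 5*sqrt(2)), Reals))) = ProductSet(Interval.open(5/43, sqrt(11)), Interval.open(-7, -19/3))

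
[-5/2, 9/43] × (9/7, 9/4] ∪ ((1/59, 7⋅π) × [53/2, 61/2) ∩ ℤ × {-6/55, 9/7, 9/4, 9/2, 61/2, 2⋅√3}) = [-5/2, 9/43] × (9/7, 9/4]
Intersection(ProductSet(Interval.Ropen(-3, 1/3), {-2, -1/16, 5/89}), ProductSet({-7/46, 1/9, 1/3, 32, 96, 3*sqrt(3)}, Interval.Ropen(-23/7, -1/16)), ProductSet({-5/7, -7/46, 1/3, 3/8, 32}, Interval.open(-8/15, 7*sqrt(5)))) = EmptySet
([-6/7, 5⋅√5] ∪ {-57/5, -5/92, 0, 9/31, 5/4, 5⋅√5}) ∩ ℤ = {0, 1, …, 11}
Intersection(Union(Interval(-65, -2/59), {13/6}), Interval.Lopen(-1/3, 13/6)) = Union({13/6}, Interval.Lopen(-1/3, -2/59))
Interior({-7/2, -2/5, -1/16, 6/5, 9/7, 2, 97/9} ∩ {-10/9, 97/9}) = ∅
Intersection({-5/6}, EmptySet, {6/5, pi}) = EmptySet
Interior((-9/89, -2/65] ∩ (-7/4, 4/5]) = (-9/89, -2/65)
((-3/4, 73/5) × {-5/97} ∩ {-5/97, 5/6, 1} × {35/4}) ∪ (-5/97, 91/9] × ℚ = (-5/97, 91/9] × ℚ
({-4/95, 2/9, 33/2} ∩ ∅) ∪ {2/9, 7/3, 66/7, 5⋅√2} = {2/9, 7/3, 66/7, 5⋅√2}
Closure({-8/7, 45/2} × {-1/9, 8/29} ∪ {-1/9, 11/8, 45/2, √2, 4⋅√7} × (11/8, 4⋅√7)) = ({-8/7, 45/2} × {-1/9, 8/29}) ∪ ({-1/9, 11/8, 45/2, √2, 4⋅√7} × [11/8, 4⋅√7])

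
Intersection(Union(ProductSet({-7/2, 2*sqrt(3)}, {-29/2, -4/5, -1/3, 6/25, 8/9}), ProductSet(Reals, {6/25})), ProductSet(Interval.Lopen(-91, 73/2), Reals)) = Union(ProductSet({-7/2, 2*sqrt(3)}, {-29/2, -4/5, -1/3, 6/25, 8/9}), ProductSet(Interval.Lopen(-91, 73/2), {6/25}))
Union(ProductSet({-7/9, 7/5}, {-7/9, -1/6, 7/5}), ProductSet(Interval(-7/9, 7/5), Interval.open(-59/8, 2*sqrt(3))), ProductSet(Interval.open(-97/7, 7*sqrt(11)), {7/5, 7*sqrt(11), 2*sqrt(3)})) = Union(ProductSet(Interval.open(-97/7, 7*sqrt(11)), {7/5, 7*sqrt(11), 2*sqrt(3)}), ProductSet(Interval(-7/9, 7/5), Interval.open(-59/8, 2*sqrt(3))))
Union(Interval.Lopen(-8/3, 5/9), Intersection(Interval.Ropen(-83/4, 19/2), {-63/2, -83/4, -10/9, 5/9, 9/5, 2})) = Union({-83/4, 9/5, 2}, Interval.Lopen(-8/3, 5/9))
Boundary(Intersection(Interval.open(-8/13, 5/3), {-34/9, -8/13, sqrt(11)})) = EmptySet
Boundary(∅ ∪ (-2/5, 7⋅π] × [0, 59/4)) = ({-2/5, 7⋅π} × [0, 59/4]) ∪ ([-2/5, 7⋅π] × {0, 59/4})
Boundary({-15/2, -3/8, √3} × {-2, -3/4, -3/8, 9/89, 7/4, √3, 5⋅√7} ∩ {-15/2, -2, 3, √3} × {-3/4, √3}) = {-15/2, √3} × {-3/4, √3}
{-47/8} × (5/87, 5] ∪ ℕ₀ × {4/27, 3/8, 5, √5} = ({-47/8} × (5/87, 5]) ∪ (ℕ₀ × {4/27, 3/8, 5, √5})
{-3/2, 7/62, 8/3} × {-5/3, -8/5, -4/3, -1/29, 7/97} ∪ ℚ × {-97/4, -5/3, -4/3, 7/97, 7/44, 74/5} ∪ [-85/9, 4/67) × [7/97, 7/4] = (ℚ × {-97/4, -5/3, -4/3, 7/97, 7/44, 74/5}) ∪ ({-3/2, 7/62, 8/3} × {-5/3, -8/5, -4/3, -1/29, 7/97}) ∪ ([-85/9, 4/67) × [7/97, 7/4])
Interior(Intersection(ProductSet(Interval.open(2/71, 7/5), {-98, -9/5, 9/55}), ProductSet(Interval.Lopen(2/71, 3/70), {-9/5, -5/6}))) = EmptySet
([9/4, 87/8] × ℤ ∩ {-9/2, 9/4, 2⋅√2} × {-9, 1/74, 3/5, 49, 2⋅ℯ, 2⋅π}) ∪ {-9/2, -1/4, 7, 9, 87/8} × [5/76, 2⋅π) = ({9/4, 2⋅√2} × {-9, 49}) ∪ ({-9/2, -1/4, 7, 9, 87/8} × [5/76, 2⋅π))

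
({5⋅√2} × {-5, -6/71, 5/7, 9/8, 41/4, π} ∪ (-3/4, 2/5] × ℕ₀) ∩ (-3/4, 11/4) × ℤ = (-3/4, 2/5] × ℕ₀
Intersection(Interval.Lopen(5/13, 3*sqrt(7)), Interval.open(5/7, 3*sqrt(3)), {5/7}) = EmptySet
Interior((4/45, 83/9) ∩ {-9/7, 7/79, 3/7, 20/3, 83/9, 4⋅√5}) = ∅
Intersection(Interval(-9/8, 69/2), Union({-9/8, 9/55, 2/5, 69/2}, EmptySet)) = {-9/8, 9/55, 2/5, 69/2}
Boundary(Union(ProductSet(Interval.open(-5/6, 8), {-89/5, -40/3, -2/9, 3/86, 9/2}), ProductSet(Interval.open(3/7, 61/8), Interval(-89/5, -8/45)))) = Union(ProductSet({3/7, 61/8}, Interval(-89/5, -8/45)), ProductSet(Interval(-5/6, 8), {-89/5, 3/86, 9/2}), ProductSet(Interval(3/7, 61/8), {-89/5, -8/45}), ProductSet(Union(Interval(-5/6, 3/7), Interval(61/8, 8)), {-89/5, -40/3, -2/9, 3/86, 9/2}))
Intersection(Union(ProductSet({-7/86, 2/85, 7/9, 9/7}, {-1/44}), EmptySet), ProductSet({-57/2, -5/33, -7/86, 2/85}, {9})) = EmptySet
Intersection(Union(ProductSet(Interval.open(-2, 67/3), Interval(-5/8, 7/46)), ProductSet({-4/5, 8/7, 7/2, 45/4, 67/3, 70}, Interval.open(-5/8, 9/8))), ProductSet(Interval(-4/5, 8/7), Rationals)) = Union(ProductSet({-4/5, 8/7}, Intersection(Interval.open(-5/8, 9/8), Rationals)), ProductSet(Interval(-4/5, 8/7), Intersection(Interval(-5/8, 7/46), Rationals)))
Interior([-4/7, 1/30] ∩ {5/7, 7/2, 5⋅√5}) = ∅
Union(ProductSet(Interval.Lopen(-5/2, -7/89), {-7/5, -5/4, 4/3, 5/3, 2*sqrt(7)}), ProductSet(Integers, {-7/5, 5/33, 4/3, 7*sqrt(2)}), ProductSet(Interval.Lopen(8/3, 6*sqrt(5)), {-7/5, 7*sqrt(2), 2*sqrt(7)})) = Union(ProductSet(Integers, {-7/5, 5/33, 4/3, 7*sqrt(2)}), ProductSet(Interval.Lopen(-5/2, -7/89), {-7/5, -5/4, 4/3, 5/3, 2*sqrt(7)}), ProductSet(Interval.Lopen(8/3, 6*sqrt(5)), {-7/5, 7*sqrt(2), 2*sqrt(7)}))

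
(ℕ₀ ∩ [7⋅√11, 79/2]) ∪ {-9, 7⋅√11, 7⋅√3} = {-9, 7⋅√11, 7⋅√3} ∪ {24, 25, …, 39}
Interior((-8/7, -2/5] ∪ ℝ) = (-∞, ∞)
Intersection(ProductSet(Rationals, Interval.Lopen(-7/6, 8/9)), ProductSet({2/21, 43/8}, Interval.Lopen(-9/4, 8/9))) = ProductSet({2/21, 43/8}, Interval.Lopen(-7/6, 8/9))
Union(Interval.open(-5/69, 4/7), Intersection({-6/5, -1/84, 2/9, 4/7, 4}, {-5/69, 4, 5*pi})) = Union({4}, Interval.open(-5/69, 4/7))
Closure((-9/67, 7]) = [-9/67, 7]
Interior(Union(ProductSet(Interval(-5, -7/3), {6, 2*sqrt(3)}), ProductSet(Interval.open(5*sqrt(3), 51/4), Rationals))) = EmptySet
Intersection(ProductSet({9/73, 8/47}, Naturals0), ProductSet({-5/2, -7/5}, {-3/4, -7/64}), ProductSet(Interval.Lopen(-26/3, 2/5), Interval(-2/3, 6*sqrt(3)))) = EmptySet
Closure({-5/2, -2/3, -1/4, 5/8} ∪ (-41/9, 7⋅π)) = [-41/9, 7⋅π]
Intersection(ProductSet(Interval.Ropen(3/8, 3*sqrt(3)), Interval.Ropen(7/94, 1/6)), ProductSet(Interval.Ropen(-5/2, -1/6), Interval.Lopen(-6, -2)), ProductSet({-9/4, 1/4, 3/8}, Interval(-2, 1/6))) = EmptySet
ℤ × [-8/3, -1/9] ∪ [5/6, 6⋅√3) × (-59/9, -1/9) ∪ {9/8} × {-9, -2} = ({9/8} × {-9, -2}) ∪ (ℤ × [-8/3, -1/9]) ∪ ([5/6, 6⋅√3) × (-59/9, -1/9))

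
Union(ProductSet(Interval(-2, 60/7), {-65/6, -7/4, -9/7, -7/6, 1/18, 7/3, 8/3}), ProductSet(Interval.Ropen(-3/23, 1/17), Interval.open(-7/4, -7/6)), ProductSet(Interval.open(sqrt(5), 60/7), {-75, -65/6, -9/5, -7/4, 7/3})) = Union(ProductSet(Interval(-2, 60/7), {-65/6, -7/4, -9/7, -7/6, 1/18, 7/3, 8/3}), ProductSet(Interval.Ropen(-3/23, 1/17), Interval.open(-7/4, -7/6)), ProductSet(Interval.open(sqrt(5), 60/7), {-75, -65/6, -9/5, -7/4, 7/3}))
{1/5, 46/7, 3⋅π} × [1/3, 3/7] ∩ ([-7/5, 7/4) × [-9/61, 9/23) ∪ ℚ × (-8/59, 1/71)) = {1/5} × [1/3, 9/23)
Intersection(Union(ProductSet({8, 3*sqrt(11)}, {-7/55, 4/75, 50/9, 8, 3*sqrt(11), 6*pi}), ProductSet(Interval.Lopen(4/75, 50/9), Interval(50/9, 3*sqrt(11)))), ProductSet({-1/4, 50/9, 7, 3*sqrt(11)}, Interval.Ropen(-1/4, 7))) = Union(ProductSet({50/9}, Interval.Ropen(50/9, 7)), ProductSet({3*sqrt(11)}, {-7/55, 4/75, 50/9}))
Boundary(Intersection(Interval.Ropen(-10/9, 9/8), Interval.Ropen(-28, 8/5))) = {-10/9, 9/8}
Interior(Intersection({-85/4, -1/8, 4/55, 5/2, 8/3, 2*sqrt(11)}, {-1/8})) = EmptySet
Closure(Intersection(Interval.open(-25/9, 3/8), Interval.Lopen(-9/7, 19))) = Interval(-9/7, 3/8)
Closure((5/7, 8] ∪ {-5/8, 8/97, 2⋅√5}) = {-5/8, 8/97} ∪ [5/7, 8]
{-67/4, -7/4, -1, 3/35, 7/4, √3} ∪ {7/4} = {-67/4, -7/4, -1, 3/35, 7/4, √3}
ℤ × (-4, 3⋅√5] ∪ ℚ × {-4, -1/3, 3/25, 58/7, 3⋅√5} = (ℤ × (-4, 3⋅√5]) ∪ (ℚ × {-4, -1/3, 3/25, 58/7, 3⋅√5})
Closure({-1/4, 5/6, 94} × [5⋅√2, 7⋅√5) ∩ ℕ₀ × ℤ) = {94} × {8, 9, …, 15}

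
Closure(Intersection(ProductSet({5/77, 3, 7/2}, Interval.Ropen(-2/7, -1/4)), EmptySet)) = EmptySet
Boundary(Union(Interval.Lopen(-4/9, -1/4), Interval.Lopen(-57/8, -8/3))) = {-57/8, -8/3, -4/9, -1/4}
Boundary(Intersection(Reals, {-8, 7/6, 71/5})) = {-8, 7/6, 71/5}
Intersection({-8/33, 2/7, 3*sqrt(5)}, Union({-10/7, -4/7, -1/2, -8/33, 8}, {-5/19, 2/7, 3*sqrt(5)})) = {-8/33, 2/7, 3*sqrt(5)}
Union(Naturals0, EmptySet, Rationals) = Rationals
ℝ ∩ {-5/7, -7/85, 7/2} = {-5/7, -7/85, 7/2}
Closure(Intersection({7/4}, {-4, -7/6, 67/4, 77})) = EmptySet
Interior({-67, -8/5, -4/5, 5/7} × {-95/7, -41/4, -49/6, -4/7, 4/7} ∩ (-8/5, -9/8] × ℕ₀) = ∅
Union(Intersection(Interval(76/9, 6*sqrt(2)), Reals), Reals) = Interval(-oo, oo)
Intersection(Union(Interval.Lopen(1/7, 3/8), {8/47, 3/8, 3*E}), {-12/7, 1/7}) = EmptySet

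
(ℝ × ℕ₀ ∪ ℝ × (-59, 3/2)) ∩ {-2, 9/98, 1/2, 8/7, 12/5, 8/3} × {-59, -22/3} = {-2, 9/98, 1/2, 8/7, 12/5, 8/3} × {-22/3}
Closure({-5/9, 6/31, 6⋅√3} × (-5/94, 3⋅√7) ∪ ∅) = {-5/9, 6/31, 6⋅√3} × [-5/94, 3⋅√7]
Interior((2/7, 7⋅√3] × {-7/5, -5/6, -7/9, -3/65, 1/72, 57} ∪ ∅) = ∅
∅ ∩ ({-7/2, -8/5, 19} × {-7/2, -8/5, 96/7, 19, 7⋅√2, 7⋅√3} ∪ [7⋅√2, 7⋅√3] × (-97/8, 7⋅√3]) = ∅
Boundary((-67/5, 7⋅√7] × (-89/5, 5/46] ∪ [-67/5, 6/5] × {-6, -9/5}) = ({-67/5, 7⋅√7} × [-89/5, 5/46]) ∪ ([-67/5, 7⋅√7] × {-89/5, 5/46})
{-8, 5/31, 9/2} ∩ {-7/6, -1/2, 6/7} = ∅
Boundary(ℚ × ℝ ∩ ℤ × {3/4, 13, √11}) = ℤ × {3/4, 13, √11}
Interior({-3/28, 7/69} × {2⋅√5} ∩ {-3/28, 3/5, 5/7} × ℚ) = ∅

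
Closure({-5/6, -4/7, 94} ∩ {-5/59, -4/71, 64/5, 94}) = {94}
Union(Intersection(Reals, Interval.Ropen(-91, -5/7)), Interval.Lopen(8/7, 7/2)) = Union(Interval.Ropen(-91, -5/7), Interval.Lopen(8/7, 7/2))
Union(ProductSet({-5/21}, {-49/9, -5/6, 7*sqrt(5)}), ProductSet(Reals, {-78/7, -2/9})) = Union(ProductSet({-5/21}, {-49/9, -5/6, 7*sqrt(5)}), ProductSet(Reals, {-78/7, -2/9}))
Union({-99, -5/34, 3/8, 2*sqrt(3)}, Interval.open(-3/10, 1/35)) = Union({-99, 3/8, 2*sqrt(3)}, Interval.open(-3/10, 1/35))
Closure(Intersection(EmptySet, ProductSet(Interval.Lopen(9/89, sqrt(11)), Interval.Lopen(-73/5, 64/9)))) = EmptySet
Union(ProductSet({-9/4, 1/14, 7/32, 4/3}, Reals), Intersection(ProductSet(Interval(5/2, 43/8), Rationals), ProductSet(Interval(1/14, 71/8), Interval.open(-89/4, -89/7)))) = Union(ProductSet({-9/4, 1/14, 7/32, 4/3}, Reals), ProductSet(Interval(5/2, 43/8), Intersection(Interval.open(-89/4, -89/7), Rationals)))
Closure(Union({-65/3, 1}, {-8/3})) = {-65/3, -8/3, 1}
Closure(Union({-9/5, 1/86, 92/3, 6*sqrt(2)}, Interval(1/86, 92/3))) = Union({-9/5}, Interval(1/86, 92/3))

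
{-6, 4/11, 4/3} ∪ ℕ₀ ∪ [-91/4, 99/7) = [-91/4, 99/7) ∪ ℕ₀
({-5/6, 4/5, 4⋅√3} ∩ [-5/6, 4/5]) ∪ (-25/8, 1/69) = (-25/8, 1/69) ∪ {4/5}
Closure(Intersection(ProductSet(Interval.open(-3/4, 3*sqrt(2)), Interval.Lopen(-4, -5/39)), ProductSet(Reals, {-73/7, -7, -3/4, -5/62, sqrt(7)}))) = ProductSet(Interval(-3/4, 3*sqrt(2)), {-3/4})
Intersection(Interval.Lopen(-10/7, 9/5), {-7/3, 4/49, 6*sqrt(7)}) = {4/49}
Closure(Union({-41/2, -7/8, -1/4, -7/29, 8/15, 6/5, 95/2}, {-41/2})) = {-41/2, -7/8, -1/4, -7/29, 8/15, 6/5, 95/2}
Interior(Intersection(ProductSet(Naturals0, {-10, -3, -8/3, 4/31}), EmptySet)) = EmptySet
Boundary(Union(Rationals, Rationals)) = Reals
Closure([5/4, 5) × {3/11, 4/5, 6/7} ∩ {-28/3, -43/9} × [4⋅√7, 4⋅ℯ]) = ∅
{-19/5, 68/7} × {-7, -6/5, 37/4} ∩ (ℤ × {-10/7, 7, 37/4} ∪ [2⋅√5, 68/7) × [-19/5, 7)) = ∅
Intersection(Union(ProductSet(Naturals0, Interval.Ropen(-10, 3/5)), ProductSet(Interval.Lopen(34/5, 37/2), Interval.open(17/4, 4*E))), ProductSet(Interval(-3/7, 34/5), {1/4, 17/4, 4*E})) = ProductSet(Range(0, 7, 1), {1/4})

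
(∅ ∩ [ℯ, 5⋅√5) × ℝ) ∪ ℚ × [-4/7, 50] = ℚ × [-4/7, 50]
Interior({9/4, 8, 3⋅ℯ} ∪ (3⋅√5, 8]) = (3⋅√5, 8)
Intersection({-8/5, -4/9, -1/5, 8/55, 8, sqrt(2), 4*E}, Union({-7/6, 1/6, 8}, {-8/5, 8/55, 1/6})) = {-8/5, 8/55, 8}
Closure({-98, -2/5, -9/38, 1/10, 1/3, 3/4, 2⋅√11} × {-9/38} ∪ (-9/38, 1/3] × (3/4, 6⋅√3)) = ({-9/38, 1/3} × [3/4, 6⋅√3]) ∪ ([-9/38, 1/3] × {3/4, 6⋅√3}) ∪ ({-98, -2/5, -9/38, 1/10, 1/3, 3/4, 2⋅√11} × {-9/38}) ∪ ((-9/38, 1/3] × (3/4, 6⋅√3))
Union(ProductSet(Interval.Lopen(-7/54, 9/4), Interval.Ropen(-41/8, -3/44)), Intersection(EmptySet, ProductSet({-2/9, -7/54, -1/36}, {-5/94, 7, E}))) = ProductSet(Interval.Lopen(-7/54, 9/4), Interval.Ropen(-41/8, -3/44))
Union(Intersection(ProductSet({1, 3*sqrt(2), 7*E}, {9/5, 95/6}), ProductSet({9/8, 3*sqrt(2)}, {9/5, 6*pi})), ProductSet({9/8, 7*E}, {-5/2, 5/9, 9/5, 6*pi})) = Union(ProductSet({3*sqrt(2)}, {9/5}), ProductSet({9/8, 7*E}, {-5/2, 5/9, 9/5, 6*pi}))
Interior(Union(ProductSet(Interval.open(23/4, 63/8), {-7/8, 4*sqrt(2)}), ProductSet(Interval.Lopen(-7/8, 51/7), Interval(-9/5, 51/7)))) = ProductSet(Interval.open(-7/8, 51/7), Interval.open(-9/5, 51/7))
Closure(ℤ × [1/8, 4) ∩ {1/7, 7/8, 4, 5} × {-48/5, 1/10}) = ∅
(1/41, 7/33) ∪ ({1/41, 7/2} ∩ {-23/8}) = (1/41, 7/33)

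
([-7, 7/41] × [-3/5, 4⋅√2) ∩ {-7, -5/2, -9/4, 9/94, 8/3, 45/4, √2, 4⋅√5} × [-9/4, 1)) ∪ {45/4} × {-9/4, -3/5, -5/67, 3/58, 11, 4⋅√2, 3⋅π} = ({-7, -5/2, -9/4, 9/94} × [-3/5, 1)) ∪ ({45/4} × {-9/4, -3/5, -5/67, 3/58, 11, 4⋅√2, 3⋅π})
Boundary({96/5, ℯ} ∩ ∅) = ∅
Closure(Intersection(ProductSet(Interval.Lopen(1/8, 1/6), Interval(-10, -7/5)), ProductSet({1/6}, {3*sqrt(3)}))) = EmptySet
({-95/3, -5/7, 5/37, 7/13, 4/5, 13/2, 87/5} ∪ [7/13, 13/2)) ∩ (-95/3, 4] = {-5/7, 5/37} ∪ [7/13, 4]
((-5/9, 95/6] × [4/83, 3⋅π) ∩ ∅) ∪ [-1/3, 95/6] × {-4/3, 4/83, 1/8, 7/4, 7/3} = [-1/3, 95/6] × {-4/3, 4/83, 1/8, 7/4, 7/3}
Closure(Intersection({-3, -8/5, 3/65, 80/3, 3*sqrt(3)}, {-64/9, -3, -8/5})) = {-3, -8/5}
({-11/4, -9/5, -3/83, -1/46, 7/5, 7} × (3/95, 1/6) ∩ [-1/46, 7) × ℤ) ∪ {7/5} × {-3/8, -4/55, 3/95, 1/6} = {7/5} × {-3/8, -4/55, 3/95, 1/6}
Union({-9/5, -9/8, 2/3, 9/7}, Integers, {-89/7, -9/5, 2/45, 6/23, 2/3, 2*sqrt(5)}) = Union({-89/7, -9/5, -9/8, 2/45, 6/23, 2/3, 9/7, 2*sqrt(5)}, Integers)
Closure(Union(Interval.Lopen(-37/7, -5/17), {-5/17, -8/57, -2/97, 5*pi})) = Union({-8/57, -2/97, 5*pi}, Interval(-37/7, -5/17))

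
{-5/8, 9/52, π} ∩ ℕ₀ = ∅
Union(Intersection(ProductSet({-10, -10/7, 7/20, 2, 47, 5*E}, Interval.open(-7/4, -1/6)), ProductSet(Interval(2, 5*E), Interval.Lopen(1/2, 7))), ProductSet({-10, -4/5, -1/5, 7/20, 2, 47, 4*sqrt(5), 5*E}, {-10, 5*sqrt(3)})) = ProductSet({-10, -4/5, -1/5, 7/20, 2, 47, 4*sqrt(5), 5*E}, {-10, 5*sqrt(3)})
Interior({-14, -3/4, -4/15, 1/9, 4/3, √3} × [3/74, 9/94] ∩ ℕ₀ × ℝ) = ∅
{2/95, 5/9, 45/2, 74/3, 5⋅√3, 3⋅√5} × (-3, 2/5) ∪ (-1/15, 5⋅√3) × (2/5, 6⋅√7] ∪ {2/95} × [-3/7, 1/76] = ((-1/15, 5⋅√3) × (2/5, 6⋅√7]) ∪ ({2/95, 5/9, 45/2, 74/3, 5⋅√3, 3⋅√5} × (-3, 2/5))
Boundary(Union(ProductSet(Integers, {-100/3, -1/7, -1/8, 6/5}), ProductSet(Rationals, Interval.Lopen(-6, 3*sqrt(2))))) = Union(ProductSet(Integers, {-100/3, -1/7, -1/8, 6/5}), ProductSet(Reals, Interval(-6, 3*sqrt(2))))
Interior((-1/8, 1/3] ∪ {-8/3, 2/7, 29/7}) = (-1/8, 1/3)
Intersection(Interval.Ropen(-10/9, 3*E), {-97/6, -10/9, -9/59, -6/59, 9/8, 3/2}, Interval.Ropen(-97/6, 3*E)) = {-10/9, -9/59, -6/59, 9/8, 3/2}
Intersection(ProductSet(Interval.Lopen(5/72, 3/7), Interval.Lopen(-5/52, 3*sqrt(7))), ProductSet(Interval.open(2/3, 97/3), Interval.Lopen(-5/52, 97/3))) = EmptySet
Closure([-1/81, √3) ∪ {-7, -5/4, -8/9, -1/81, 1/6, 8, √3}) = {-7, -5/4, -8/9, 8} ∪ [-1/81, √3]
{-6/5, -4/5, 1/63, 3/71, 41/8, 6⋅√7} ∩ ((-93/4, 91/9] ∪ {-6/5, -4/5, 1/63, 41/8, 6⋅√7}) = {-6/5, -4/5, 1/63, 3/71, 41/8, 6⋅√7}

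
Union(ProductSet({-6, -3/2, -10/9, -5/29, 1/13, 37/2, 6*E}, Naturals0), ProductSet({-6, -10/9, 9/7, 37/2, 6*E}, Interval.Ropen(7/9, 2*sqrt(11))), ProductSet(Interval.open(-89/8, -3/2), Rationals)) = Union(ProductSet({-6, -10/9, 9/7, 37/2, 6*E}, Interval.Ropen(7/9, 2*sqrt(11))), ProductSet({-6, -3/2, -10/9, -5/29, 1/13, 37/2, 6*E}, Naturals0), ProductSet(Interval.open(-89/8, -3/2), Rationals))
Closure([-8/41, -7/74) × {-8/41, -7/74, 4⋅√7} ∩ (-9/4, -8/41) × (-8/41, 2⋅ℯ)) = ∅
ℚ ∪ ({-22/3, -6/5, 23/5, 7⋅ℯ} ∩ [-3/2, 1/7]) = ℚ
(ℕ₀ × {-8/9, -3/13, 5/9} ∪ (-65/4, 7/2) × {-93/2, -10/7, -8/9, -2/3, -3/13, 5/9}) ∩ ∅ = ∅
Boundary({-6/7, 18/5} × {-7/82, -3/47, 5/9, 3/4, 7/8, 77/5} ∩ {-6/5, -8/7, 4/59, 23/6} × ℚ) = ∅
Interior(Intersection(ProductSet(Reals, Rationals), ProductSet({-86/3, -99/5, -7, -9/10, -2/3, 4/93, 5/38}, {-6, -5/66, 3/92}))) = EmptySet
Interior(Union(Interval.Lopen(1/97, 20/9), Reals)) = Interval(-oo, oo)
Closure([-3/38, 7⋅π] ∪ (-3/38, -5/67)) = [-3/38, 7⋅π]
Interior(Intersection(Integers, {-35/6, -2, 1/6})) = EmptySet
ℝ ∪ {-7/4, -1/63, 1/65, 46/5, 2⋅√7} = ℝ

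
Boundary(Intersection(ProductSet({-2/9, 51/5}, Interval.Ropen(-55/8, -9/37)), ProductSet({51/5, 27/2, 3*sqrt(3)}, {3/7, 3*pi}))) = EmptySet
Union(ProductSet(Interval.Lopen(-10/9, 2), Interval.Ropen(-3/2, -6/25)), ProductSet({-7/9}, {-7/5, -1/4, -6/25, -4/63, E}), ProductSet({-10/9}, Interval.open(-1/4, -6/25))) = Union(ProductSet({-10/9}, Interval.open(-1/4, -6/25)), ProductSet({-7/9}, {-7/5, -1/4, -6/25, -4/63, E}), ProductSet(Interval.Lopen(-10/9, 2), Interval.Ropen(-3/2, -6/25)))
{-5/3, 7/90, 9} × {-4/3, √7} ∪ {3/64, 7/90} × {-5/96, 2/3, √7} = ({3/64, 7/90} × {-5/96, 2/3, √7}) ∪ ({-5/3, 7/90, 9} × {-4/3, √7})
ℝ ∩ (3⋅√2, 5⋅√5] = (3⋅√2, 5⋅√5]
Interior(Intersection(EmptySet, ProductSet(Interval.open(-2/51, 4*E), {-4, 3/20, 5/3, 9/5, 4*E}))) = EmptySet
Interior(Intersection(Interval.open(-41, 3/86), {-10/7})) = EmptySet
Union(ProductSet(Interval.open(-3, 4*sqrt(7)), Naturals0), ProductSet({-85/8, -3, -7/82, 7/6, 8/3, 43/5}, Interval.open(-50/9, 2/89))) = Union(ProductSet({-85/8, -3, -7/82, 7/6, 8/3, 43/5}, Interval.open(-50/9, 2/89)), ProductSet(Interval.open(-3, 4*sqrt(7)), Naturals0))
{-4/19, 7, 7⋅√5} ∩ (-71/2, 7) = {-4/19}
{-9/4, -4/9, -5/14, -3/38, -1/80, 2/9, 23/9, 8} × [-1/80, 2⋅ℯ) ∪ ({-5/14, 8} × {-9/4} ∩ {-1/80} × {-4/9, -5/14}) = {-9/4, -4/9, -5/14, -3/38, -1/80, 2/9, 23/9, 8} × [-1/80, 2⋅ℯ)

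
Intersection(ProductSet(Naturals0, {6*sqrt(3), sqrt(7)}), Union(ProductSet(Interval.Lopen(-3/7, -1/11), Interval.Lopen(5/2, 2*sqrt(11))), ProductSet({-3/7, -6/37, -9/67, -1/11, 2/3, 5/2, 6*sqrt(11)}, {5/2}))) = EmptySet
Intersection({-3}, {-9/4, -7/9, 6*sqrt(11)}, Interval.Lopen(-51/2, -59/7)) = EmptySet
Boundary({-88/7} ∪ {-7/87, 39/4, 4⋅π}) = {-88/7, -7/87, 39/4, 4⋅π}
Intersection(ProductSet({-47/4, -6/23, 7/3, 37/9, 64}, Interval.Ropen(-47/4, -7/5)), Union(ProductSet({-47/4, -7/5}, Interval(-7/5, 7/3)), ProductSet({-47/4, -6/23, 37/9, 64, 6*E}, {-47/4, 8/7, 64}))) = ProductSet({-47/4, -6/23, 37/9, 64}, {-47/4})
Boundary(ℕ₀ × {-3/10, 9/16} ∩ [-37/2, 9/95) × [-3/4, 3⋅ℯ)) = {0} × {-3/10, 9/16}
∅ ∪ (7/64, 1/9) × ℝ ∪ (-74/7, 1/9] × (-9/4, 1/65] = ((7/64, 1/9) × ℝ) ∪ ((-74/7, 1/9] × (-9/4, 1/65])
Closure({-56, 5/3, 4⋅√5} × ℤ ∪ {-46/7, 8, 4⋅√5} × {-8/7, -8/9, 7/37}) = ({-56, 5/3, 4⋅√5} × ℤ) ∪ ({-46/7, 8, 4⋅√5} × {-8/7, -8/9, 7/37})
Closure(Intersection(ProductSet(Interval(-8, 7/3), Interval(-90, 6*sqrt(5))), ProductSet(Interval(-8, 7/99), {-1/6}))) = ProductSet(Interval(-8, 7/99), {-1/6})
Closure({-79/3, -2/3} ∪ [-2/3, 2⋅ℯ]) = {-79/3} ∪ [-2/3, 2⋅ℯ]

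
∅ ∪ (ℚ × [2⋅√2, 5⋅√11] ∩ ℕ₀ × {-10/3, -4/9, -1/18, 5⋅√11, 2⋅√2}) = ℕ₀ × {5⋅√11, 2⋅√2}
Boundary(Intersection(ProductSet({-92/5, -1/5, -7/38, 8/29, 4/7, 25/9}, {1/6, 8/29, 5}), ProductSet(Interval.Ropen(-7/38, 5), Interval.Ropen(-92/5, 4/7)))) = ProductSet({-7/38, 8/29, 4/7, 25/9}, {1/6, 8/29})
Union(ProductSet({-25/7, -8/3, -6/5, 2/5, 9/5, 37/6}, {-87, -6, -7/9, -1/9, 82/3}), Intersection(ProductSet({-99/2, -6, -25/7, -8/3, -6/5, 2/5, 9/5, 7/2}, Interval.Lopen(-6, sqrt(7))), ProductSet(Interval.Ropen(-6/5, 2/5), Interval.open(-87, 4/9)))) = Union(ProductSet({-6/5}, Interval.open(-6, 4/9)), ProductSet({-25/7, -8/3, -6/5, 2/5, 9/5, 37/6}, {-87, -6, -7/9, -1/9, 82/3}))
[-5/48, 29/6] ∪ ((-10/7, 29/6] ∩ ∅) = [-5/48, 29/6]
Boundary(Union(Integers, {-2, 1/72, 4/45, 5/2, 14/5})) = Union({1/72, 4/45, 5/2, 14/5}, Integers)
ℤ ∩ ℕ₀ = ℕ₀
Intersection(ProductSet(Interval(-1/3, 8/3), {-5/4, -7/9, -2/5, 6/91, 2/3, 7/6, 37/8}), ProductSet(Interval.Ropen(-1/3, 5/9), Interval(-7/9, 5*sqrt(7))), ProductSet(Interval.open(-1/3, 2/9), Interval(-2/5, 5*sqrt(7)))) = ProductSet(Interval.open(-1/3, 2/9), {-2/5, 6/91, 2/3, 7/6, 37/8})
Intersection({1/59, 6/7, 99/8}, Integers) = EmptySet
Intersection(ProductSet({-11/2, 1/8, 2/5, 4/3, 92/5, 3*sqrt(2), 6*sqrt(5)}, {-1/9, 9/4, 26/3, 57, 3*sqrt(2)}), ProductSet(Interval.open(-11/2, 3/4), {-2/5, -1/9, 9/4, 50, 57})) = ProductSet({1/8, 2/5}, {-1/9, 9/4, 57})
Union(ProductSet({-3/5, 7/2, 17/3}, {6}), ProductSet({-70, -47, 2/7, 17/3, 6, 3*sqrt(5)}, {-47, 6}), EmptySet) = Union(ProductSet({-3/5, 7/2, 17/3}, {6}), ProductSet({-70, -47, 2/7, 17/3, 6, 3*sqrt(5)}, {-47, 6}))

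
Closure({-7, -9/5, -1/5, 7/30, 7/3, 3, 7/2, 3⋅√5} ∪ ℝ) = ℝ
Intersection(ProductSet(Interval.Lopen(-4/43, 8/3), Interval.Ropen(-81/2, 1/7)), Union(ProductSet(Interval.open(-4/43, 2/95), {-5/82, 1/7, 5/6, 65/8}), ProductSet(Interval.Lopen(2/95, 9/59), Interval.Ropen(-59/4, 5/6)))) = Union(ProductSet(Interval.open(-4/43, 2/95), {-5/82}), ProductSet(Interval.Lopen(2/95, 9/59), Interval.Ropen(-59/4, 1/7)))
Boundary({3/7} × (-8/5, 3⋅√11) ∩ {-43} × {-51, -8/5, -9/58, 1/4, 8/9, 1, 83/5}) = ∅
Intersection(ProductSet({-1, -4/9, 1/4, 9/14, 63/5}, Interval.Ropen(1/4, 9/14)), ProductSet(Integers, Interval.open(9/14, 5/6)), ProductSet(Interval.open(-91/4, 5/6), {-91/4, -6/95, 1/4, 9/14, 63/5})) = EmptySet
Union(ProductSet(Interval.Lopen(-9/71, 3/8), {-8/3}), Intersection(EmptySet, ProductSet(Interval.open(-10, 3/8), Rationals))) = ProductSet(Interval.Lopen(-9/71, 3/8), {-8/3})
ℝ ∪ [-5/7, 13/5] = (-∞, ∞)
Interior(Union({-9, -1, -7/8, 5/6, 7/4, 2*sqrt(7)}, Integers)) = EmptySet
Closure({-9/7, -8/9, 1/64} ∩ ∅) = ∅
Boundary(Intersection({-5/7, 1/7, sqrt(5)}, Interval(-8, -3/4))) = EmptySet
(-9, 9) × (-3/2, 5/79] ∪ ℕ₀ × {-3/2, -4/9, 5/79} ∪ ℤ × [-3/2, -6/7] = (ℕ₀ × {-3/2, -4/9, 5/79}) ∪ (ℤ × [-3/2, -6/7]) ∪ ((-9, 9) × (-3/2, 5/79])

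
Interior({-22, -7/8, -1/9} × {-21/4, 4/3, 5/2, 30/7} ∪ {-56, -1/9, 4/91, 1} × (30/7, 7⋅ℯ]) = ∅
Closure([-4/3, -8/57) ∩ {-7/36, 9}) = {-7/36}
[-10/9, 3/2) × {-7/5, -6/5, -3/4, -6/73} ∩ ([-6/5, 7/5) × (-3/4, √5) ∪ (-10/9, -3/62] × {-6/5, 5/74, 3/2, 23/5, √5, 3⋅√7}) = ((-10/9, -3/62] × {-6/5}) ∪ ([-10/9, 7/5) × {-6/73})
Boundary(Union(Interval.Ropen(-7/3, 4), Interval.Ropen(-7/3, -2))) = {-7/3, 4}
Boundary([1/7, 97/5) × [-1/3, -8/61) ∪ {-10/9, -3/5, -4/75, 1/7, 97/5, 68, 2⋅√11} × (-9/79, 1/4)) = ({1/7, 97/5} × [-1/3, -8/61]) ∪ ([1/7, 97/5] × {-1/3, -8/61}) ∪ ({-10/9, -3/5, -4/75, 1/7, 97/5, 68, 2⋅√11} × [-9/79, 1/4])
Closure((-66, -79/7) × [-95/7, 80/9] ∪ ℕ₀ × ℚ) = (ℕ₀ \ (-66, -79/7) × ℝ) ∪ ([-66, -79/7] × [-95/7, 80/9]) ∪ (ℕ₀ × (ℚ ∪ (-∞, -95/7] ∪ [80/9, ∞)))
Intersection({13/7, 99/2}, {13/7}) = {13/7}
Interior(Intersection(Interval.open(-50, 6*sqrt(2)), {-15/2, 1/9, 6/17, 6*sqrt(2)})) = EmptySet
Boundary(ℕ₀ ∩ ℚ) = ℕ₀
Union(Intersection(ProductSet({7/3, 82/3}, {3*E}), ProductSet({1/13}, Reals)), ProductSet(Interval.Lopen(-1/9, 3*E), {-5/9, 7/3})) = ProductSet(Interval.Lopen(-1/9, 3*E), {-5/9, 7/3})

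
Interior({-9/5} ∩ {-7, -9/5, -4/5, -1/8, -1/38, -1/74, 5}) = ∅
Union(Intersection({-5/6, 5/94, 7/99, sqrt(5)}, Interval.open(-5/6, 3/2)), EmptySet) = {5/94, 7/99}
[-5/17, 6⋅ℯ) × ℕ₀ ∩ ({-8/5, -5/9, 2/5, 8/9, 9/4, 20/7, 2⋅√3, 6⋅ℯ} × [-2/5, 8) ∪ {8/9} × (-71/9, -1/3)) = {2/5, 8/9, 9/4, 20/7, 2⋅√3} × {0, 1, …, 7}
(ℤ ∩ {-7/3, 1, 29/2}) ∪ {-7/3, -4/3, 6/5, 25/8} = {-7/3, -4/3, 1, 6/5, 25/8}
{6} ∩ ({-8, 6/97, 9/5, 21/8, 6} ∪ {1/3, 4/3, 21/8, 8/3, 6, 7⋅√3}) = {6}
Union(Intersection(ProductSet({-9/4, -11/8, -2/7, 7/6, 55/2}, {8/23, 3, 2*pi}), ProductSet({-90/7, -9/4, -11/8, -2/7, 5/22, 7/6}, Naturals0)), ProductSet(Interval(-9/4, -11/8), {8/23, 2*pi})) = Union(ProductSet({-9/4, -11/8, -2/7, 7/6}, {3}), ProductSet(Interval(-9/4, -11/8), {8/23, 2*pi}))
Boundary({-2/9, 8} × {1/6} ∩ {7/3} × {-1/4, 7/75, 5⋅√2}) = ∅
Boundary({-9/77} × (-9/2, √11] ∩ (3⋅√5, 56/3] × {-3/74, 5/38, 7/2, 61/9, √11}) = ∅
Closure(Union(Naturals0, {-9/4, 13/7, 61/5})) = Union({-9/4, 13/7, 61/5}, Naturals0)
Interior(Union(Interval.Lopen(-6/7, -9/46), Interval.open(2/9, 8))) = Union(Interval.open(-6/7, -9/46), Interval.open(2/9, 8))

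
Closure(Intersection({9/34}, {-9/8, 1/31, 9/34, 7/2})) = {9/34}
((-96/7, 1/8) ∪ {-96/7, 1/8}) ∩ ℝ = [-96/7, 1/8]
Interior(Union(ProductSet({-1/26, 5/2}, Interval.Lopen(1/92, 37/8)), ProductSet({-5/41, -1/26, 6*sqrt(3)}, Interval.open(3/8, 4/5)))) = EmptySet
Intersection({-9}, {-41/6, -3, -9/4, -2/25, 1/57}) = EmptySet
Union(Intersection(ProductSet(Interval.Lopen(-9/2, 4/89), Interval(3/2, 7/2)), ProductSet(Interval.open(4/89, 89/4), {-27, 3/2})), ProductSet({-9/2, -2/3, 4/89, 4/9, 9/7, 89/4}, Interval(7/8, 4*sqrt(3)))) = ProductSet({-9/2, -2/3, 4/89, 4/9, 9/7, 89/4}, Interval(7/8, 4*sqrt(3)))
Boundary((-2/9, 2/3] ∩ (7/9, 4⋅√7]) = ∅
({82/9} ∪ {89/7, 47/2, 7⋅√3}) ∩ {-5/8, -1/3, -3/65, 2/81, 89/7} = {89/7}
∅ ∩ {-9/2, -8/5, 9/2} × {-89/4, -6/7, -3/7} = ∅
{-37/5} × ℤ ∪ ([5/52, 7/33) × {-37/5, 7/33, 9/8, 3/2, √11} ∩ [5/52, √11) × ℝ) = ({-37/5} × ℤ) ∪ ([5/52, 7/33) × {-37/5, 7/33, 9/8, 3/2, √11})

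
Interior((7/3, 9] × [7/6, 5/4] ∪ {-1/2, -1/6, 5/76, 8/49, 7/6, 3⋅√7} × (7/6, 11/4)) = (7/3, 9) × (7/6, 5/4)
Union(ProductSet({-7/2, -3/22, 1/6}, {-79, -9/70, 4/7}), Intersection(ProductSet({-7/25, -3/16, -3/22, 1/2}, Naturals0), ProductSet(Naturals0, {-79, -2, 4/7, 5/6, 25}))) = ProductSet({-7/2, -3/22, 1/6}, {-79, -9/70, 4/7})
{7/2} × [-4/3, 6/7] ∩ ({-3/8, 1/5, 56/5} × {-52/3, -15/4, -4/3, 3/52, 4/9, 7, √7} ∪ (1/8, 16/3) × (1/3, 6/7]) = {7/2} × (1/3, 6/7]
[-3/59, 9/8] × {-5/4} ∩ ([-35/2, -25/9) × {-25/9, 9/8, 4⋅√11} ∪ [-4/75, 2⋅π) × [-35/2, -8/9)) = [-3/59, 9/8] × {-5/4}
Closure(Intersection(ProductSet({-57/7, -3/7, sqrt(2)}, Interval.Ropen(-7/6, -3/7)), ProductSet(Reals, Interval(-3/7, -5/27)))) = EmptySet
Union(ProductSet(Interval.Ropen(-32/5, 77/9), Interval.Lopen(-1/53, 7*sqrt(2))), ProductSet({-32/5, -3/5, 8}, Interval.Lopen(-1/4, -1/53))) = Union(ProductSet({-32/5, -3/5, 8}, Interval.Lopen(-1/4, -1/53)), ProductSet(Interval.Ropen(-32/5, 77/9), Interval.Lopen(-1/53, 7*sqrt(2))))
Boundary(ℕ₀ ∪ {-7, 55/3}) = {-7, 55/3} ∪ ℕ₀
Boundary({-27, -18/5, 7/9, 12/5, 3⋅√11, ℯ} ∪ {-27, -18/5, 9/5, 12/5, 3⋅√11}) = {-27, -18/5, 7/9, 9/5, 12/5, 3⋅√11, ℯ}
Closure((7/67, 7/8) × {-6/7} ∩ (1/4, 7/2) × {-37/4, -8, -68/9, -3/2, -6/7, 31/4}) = [1/4, 7/8] × {-6/7}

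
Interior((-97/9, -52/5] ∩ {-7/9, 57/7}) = ∅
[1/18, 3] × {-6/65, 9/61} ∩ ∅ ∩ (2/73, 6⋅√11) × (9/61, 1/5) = ∅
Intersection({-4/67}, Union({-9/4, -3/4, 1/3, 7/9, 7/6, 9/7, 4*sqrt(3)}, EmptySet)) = EmptySet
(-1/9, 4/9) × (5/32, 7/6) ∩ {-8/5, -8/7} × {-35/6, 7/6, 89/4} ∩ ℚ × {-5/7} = ∅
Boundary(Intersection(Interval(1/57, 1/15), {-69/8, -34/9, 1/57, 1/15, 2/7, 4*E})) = {1/57, 1/15}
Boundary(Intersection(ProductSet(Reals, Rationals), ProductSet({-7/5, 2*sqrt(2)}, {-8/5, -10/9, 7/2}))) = ProductSet({-7/5, 2*sqrt(2)}, {-8/5, -10/9, 7/2})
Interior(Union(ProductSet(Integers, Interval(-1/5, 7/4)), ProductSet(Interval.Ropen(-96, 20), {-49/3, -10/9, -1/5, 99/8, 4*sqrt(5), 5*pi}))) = EmptySet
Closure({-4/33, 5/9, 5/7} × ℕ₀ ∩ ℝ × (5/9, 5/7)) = ∅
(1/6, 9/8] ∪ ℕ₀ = ℕ₀ ∪ (1/6, 9/8]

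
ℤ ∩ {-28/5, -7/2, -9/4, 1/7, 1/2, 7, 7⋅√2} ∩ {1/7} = ∅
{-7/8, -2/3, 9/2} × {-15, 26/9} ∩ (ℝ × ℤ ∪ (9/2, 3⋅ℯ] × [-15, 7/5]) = {-7/8, -2/3, 9/2} × {-15}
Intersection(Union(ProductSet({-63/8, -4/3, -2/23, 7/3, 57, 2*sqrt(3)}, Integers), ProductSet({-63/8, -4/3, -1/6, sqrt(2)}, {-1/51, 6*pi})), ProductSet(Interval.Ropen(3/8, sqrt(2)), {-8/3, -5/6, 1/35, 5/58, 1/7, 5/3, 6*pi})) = EmptySet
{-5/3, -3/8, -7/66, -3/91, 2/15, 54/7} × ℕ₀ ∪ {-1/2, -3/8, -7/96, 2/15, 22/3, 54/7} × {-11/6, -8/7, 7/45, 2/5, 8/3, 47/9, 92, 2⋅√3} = ({-5/3, -3/8, -7/66, -3/91, 2/15, 54/7} × ℕ₀) ∪ ({-1/2, -3/8, -7/96, 2/15, 22/3, 54/7} × {-11/6, -8/7, 7/45, 2/5, 8/3, 47/9, 92, 2⋅√3})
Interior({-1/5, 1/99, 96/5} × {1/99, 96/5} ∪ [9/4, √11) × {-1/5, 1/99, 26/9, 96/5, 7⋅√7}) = ∅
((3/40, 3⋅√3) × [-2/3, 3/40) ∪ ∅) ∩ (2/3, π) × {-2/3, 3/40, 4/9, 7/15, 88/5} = (2/3, π) × {-2/3}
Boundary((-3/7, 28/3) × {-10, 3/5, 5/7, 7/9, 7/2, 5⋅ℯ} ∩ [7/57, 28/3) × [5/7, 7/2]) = [7/57, 28/3] × {5/7, 7/9, 7/2}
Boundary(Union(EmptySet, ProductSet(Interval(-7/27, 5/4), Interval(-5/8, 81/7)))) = Union(ProductSet({-7/27, 5/4}, Interval(-5/8, 81/7)), ProductSet(Interval(-7/27, 5/4), {-5/8, 81/7}))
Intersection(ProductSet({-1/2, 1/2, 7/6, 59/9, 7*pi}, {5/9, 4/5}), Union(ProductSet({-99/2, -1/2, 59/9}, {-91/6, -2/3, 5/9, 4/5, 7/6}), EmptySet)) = ProductSet({-1/2, 59/9}, {5/9, 4/5})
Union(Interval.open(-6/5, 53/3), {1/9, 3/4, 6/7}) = Interval.open(-6/5, 53/3)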